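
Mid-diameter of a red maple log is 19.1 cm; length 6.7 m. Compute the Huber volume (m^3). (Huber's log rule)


Huber: V = Am * L,  Am = pi*(Dm/200)^2
Am = pi*(19.1/200)^2 = 0.028652 m^2
V = 0.028652*6.7 = 0.192 m^3

0.192


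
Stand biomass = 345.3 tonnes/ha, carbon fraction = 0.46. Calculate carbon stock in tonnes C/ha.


Formula: Carbon Stock = Biomass * Carbon Fraction
C = 345.3 t/ha * 0.46
C = 158.8 t C/ha

158.8


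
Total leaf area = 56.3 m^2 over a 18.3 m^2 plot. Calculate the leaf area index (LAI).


Formula: LAI = total leaf area / ground area  (dimensionless)
LAI = 56.3 m^2 / 18.3 m^2
LAI = 3.08

3.08


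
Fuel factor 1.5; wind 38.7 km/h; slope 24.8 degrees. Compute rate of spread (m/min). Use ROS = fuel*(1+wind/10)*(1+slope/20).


Formula: ROS = fuel * (1 + wind/10) * (1 + slope/20)
Wind factor = 1 + 38.7/10 = 4.87
Slope factor = 1 + 24.8/20 = 2.24
ROS = 1.5 * 4.87 * 2.24 = 16.36 m/min

16.36


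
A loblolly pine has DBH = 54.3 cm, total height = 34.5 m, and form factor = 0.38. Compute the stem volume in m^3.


Formula: V = pi * (DBH/200)^2 * H * ff
Radius = DBH/200 = 54.3/200 = 0.2715 m
Radius^2 = 0.2715^2 = 0.07371225 m^2
V = pi * 0.07371225 * 34.5 * 0.38
V = 3.036 m^3

3.036


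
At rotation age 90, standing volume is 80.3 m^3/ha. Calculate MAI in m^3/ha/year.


Formula: MAI = Total Volume / Stand Age
MAI = 80.3 m^3/ha / 90 years
MAI = 0.89 m^3/ha/year

0.89


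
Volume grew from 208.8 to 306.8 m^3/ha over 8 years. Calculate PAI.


Formula: PAI = (V_T2 - V_T1) / (T2 - T1)
Volume increment = 306.8 - 208.8 = 98.0 m^3/ha
PAI = 98.0 / 8 = 12.25 m^3/ha/year

12.25


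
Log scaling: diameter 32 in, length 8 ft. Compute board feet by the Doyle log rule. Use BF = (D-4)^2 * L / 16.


Doyle: BF = (D - 4)^2 * L / 16
Adjusted diameter = 32 - 4 = 28 in
(D-4)^2 = 28^2 = 784
BF = 784 * 8 / 16 = 392 BF

392


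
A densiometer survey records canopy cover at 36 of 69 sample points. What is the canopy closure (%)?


Formula: Canopy closure = covered points / total points * 100
Closure = 36 / 69 * 100
Closure = 0.5217 * 100 = 52.2%

52.2


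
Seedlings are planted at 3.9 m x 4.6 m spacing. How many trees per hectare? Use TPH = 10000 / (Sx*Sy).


Formula: TPH = 10000 m^2/ha / (spacing_x * spacing_y)
Area per tree = 3.9 m * 4.6 m = 17.94 m^2
TPH = 10000 / 17.94 = 557 trees/ha

557


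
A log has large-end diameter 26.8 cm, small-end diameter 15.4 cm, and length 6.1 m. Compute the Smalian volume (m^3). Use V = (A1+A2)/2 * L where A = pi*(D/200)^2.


Smalian: V = (A1 + A2)/2 * L,  A = pi*(D/200)^2
A1 = pi*(26.8/200)^2 = 0.05641 m^2
A2 = pi*(15.4/200)^2 = 0.018627 m^2
V = (0.05641+0.018627)/2*6.1 = 0.2289 m^3

0.2289


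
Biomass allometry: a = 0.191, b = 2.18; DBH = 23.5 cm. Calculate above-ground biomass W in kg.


Formula: W = a * DBH^b  (allometric power law)
DBH^b = 23.5^2.18 = 974.8279
W = 0.191 * 974.8279 = 186.2 kg

186.2


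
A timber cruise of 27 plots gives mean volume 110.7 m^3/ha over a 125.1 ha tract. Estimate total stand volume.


Formula: Total Volume = Mean Volume per ha * Total Area
Total Volume = 110.7 m^3/ha * 125.1 ha
Total Volume = 13849 m^3

13849


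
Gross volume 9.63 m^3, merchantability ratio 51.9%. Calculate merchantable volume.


Formula: MV = V_total * (merchantable_pct / 100)
Merchantable fraction = 51.9% / 100 = 0.519
MV = 9.63 m^3 * 0.519 = 4.998 m^3

4.998


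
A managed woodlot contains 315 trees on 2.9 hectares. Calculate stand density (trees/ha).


Formula: Stand Density = N_trees / Area_ha
Density = 315 trees / 2.9 ha
Density = 109 trees/ha

109


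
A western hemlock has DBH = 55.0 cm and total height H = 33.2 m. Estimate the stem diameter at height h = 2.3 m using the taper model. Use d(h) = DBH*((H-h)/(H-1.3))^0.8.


Taper: d(h) = DBH * ((H - h) / (H - 1.3))^0.8
Numerator = H - h = 33.2 - 2.3 = 30.9 m
Denominator = H - 1.3 = 33.2 - 1.3 = 31.9 m
Ratio = 30.9 / 31.9 = 0.96865
d = 55.0 * 0.96865^0.8 = 53.6 cm

53.6


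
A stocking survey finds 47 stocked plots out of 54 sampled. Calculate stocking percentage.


Formula: Stocking % = stocked plots / total plots * 100
Stocking = 47 / 54 * 100
Stocking = 0.8704 * 100 = 87.0%

87.0


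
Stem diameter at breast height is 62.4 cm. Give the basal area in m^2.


Formula: BA = pi * (DBH/2)^2 / 10000  (cm^2 to m^2)
Radius = DBH/2 = 62.4/2 = 31.2 cm
BA = pi * 31.2^2 / 10000
   = 3058.152 cm^2 / 10000
   = 0.3058 m^2

0.3058


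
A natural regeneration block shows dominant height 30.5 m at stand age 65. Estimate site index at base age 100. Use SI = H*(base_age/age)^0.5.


Formula: SI = H_dom * (base_age / age)^0.5
Age ratio = 100 / 65 = 1.53846
sqrt(age_ratio) = 1.24035
SI = 30.5 * 1.24035 = 37.8 m

37.8


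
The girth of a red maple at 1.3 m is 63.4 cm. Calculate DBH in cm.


Formula: DBH = C / pi
DBH = 63.4 / pi
pi = 3.14159...
DBH = 20.2 cm

20.2


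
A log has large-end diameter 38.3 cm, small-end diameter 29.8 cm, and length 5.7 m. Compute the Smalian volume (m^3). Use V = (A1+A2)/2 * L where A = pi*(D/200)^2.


Smalian: V = (A1 + A2)/2 * L,  A = pi*(D/200)^2
A1 = pi*(38.3/200)^2 = 0.115209 m^2
A2 = pi*(29.8/200)^2 = 0.069746 m^2
V = (0.115209+0.069746)/2*5.7 = 0.5271 m^3

0.5271


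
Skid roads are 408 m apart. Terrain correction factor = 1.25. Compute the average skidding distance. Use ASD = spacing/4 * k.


Formula: ASD = (spacing / 4) * correction
Uncorrected distance = spacing / 4 = 408 / 4 = 102 m
ASD = 102 * 1.25 = 128 m

128


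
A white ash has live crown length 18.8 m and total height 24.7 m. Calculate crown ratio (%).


Formula: Crown Ratio = (Crown Length / Total Height) * 100
CR = (18.8 m / 24.7 m) * 100
CR = 0.7611 * 100 = 76.1%

76.1


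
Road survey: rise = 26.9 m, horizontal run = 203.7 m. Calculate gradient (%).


Formula: Gradient = rise / run * 100
Gradient = 26.9 / 203.7 * 100 = 13.2%

13.2


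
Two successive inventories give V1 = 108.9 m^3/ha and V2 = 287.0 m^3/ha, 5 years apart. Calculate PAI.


Formula: PAI = (V_T2 - V_T1) / (T2 - T1)
Volume increment = 287.0 - 108.9 = 178.1 m^3/ha
PAI = 178.1 / 5 = 35.62 m^3/ha/year

35.62


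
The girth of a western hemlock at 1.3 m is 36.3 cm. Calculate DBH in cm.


Formula: DBH = C / pi
DBH = 36.3 / pi
pi = 3.14159...
DBH = 11.6 cm

11.6


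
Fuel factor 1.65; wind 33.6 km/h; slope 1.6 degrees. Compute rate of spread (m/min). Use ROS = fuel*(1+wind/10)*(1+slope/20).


Formula: ROS = fuel * (1 + wind/10) * (1 + slope/20)
Wind factor = 1 + 33.6/10 = 4.36
Slope factor = 1 + 1.6/20 = 1.08
ROS = 1.65 * 4.36 * 1.08 = 7.77 m/min

7.77


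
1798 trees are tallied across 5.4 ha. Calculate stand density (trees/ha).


Formula: Stand Density = N_trees / Area_ha
Density = 1798 trees / 5.4 ha
Density = 333 trees/ha

333


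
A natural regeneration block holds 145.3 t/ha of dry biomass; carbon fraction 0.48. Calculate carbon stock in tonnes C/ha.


Formula: Carbon Stock = Biomass * Carbon Fraction
C = 145.3 t/ha * 0.48
C = 69.7 t C/ha

69.7


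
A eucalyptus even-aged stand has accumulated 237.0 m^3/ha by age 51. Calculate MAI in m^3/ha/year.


Formula: MAI = Total Volume / Stand Age
MAI = 237.0 m^3/ha / 51 years
MAI = 4.65 m^3/ha/year

4.65


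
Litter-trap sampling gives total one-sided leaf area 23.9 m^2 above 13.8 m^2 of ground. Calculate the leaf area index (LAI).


Formula: LAI = total leaf area / ground area  (dimensionless)
LAI = 23.9 m^2 / 13.8 m^2
LAI = 1.73

1.73


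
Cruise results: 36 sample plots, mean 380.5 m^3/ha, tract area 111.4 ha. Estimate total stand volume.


Formula: Total Volume = Mean Volume per ha * Total Area
Total Volume = 380.5 m^3/ha * 111.4 ha
Total Volume = 42388 m^3

42388


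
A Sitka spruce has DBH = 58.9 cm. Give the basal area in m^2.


Formula: BA = pi * (DBH/2)^2 / 10000  (cm^2 to m^2)
Radius = DBH/2 = 58.9/2 = 29.45 cm
BA = pi * 29.45^2 / 10000
   = 2724.7112 cm^2 / 10000
   = 0.2725 m^2

0.2725


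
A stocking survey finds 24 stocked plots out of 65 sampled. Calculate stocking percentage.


Formula: Stocking % = stocked plots / total plots * 100
Stocking = 24 / 65 * 100
Stocking = 0.3692 * 100 = 36.9%

36.9


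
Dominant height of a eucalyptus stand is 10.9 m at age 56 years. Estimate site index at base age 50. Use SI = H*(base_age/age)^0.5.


Formula: SI = H_dom * (base_age / age)^0.5
Age ratio = 50 / 56 = 0.89286
sqrt(age_ratio) = 0.94491
SI = 10.9 * 0.94491 = 10.3 m

10.3


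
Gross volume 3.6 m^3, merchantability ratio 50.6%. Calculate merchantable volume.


Formula: MV = V_total * (merchantable_pct / 100)
Merchantable fraction = 50.6% / 100 = 0.506
MV = 3.6 m^3 * 0.506 = 1.822 m^3

1.822


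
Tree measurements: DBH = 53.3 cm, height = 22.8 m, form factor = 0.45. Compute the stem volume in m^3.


Formula: V = pi * (DBH/200)^2 * H * ff
Radius = DBH/200 = 53.3/200 = 0.2665 m
Radius^2 = 0.2665^2 = 0.07102225 m^2
V = pi * 0.07102225 * 22.8 * 0.45
V = 2.289 m^3

2.289


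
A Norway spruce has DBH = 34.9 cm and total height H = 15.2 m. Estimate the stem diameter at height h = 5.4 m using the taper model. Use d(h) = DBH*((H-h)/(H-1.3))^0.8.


Taper: d(h) = DBH * ((H - h) / (H - 1.3))^0.8
Numerator = H - h = 15.2 - 5.4 = 9.8 m
Denominator = H - 1.3 = 15.2 - 1.3 = 13.9 m
Ratio = 9.8 / 13.9 = 0.70504
d = 34.9 * 0.70504^0.8 = 26.4 cm

26.4


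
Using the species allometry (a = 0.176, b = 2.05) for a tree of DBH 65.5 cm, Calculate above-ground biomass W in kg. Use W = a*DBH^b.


Formula: W = a * DBH^b  (allometric power law)
DBH^b = 65.5^2.05 = 5288.0392
W = 0.176 * 5288.0392 = 930.7 kg

930.7


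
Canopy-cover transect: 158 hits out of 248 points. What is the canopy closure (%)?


Formula: Canopy closure = covered points / total points * 100
Closure = 158 / 248 * 100
Closure = 0.6371 * 100 = 63.7%

63.7


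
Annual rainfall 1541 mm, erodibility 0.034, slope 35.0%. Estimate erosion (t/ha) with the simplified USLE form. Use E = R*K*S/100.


Formula: E = R * K * S / 100  (simplified USLE)
R * K = 1541 * 0.034 = 52.394
E = 52.394 * 35.0 / 100 = 18.34 t/ha

18.34


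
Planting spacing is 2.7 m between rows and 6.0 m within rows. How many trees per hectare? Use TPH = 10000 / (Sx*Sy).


Formula: TPH = 10000 m^2/ha / (spacing_x * spacing_y)
Area per tree = 2.7 m * 6.0 m = 16.2 m^2
TPH = 10000 / 16.2 = 617 trees/ha

617


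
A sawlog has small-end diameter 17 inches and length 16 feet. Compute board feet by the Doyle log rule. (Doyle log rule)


Doyle: BF = (D - 4)^2 * L / 16
Adjusted diameter = 17 - 4 = 13 in
(D-4)^2 = 13^2 = 169
BF = 169 * 16 / 16 = 169 BF

169


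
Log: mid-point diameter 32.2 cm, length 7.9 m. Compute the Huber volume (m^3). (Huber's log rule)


Huber: V = Am * L,  Am = pi*(Dm/200)^2
Am = pi*(32.2/200)^2 = 0.081433 m^2
V = 0.081433*7.9 = 0.6433 m^3

0.6433


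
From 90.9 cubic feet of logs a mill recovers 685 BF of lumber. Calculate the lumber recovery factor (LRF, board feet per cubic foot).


Formula: LRF = Lumber Output (BF) / Log Input (ft^3)
LRF = 685 BF / 90.9 ft^3
LRF = 7.54 BF/ft^3

7.54


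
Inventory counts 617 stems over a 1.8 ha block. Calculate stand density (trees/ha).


Formula: Stand Density = N_trees / Area_ha
Density = 617 trees / 1.8 ha
Density = 343 trees/ha

343


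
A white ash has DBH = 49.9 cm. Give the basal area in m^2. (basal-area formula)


Formula: BA = pi * (DBH/2)^2 / 10000  (cm^2 to m^2)
Radius = DBH/2 = 49.9/2 = 24.95 cm
BA = pi * 24.95^2 / 10000
   = 1955.6493 cm^2 / 10000
   = 0.1956 m^2

0.1956


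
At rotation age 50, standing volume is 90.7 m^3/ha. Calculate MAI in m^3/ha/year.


Formula: MAI = Total Volume / Stand Age
MAI = 90.7 m^3/ha / 50 years
MAI = 1.81 m^3/ha/year

1.81


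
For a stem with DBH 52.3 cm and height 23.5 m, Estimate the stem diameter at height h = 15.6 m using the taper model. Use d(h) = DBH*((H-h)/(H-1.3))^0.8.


Taper: d(h) = DBH * ((H - h) / (H - 1.3))^0.8
Numerator = H - h = 23.5 - 15.6 = 7.9 m
Denominator = H - 1.3 = 23.5 - 1.3 = 22.2 m
Ratio = 7.9 / 22.2 = 0.35586
d = 52.3 * 0.35586^0.8 = 22.9 cm

22.9


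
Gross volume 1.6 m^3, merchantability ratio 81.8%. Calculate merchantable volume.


Formula: MV = V_total * (merchantable_pct / 100)
Merchantable fraction = 81.8% / 100 = 0.818
MV = 1.6 m^3 * 0.818 = 1.309 m^3

1.309


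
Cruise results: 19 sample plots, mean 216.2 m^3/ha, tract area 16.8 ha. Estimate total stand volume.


Formula: Total Volume = Mean Volume per ha * Total Area
Total Volume = 216.2 m^3/ha * 16.8 ha
Total Volume = 3632 m^3

3632


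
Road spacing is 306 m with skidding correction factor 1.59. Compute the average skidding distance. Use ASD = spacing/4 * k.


Formula: ASD = (spacing / 4) * correction
Uncorrected distance = spacing / 4 = 306 / 4 = 76.5 m
ASD = 76.5 * 1.59 = 122 m

122


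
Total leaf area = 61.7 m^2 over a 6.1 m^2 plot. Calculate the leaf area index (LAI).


Formula: LAI = total leaf area / ground area  (dimensionless)
LAI = 61.7 m^2 / 6.1 m^2
LAI = 10.11

10.11


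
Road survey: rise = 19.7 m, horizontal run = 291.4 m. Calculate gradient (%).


Formula: Gradient = rise / run * 100
Gradient = 19.7 / 291.4 * 100 = 6.8%

6.8


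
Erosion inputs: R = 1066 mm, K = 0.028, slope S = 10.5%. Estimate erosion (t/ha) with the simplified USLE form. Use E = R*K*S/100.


Formula: E = R * K * S / 100  (simplified USLE)
R * K = 1066 * 0.028 = 29.848
E = 29.848 * 10.5 / 100 = 3.13 t/ha

3.13


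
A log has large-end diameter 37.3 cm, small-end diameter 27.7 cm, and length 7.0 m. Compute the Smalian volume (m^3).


Smalian: V = (A1 + A2)/2 * L,  A = pi*(D/200)^2
A1 = pi*(37.3/200)^2 = 0.109272 m^2
A2 = pi*(27.7/200)^2 = 0.060263 m^2
V = (0.109272+0.060263)/2*7.0 = 0.5934 m^3

0.5934


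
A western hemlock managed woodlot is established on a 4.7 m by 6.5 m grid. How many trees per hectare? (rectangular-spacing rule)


Formula: TPH = 10000 m^2/ha / (spacing_x * spacing_y)
Area per tree = 4.7 m * 6.5 m = 30.55 m^2
TPH = 10000 / 30.55 = 327 trees/ha

327


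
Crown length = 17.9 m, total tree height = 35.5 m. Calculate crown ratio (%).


Formula: Crown Ratio = (Crown Length / Total Height) * 100
CR = (17.9 m / 35.5 m) * 100
CR = 0.5042 * 100 = 50.4%

50.4


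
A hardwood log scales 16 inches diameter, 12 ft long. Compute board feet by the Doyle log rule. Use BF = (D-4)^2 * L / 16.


Doyle: BF = (D - 4)^2 * L / 16
Adjusted diameter = 16 - 4 = 12 in
(D-4)^2 = 12^2 = 144
BF = 144 * 12 / 16 = 108 BF

108


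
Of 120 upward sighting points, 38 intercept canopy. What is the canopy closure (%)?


Formula: Canopy closure = covered points / total points * 100
Closure = 38 / 120 * 100
Closure = 0.3167 * 100 = 31.7%

31.7


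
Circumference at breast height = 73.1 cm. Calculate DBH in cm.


Formula: DBH = C / pi
DBH = 73.1 / pi
pi = 3.14159...
DBH = 23.3 cm

23.3


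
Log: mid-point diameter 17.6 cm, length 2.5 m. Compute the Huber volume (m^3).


Huber: V = Am * L,  Am = pi*(Dm/200)^2
Am = pi*(17.6/200)^2 = 0.024328 m^2
V = 0.024328*2.5 = 0.0608 m^3

0.0608


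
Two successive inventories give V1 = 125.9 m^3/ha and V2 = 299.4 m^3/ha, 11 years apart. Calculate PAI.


Formula: PAI = (V_T2 - V_T1) / (T2 - T1)
Volume increment = 299.4 - 125.9 = 173.5 m^3/ha
PAI = 173.5 / 11 = 15.77 m^3/ha/year

15.77


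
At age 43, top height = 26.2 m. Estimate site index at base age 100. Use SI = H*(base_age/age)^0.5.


Formula: SI = H_dom * (base_age / age)^0.5
Age ratio = 100 / 43 = 2.32558
sqrt(age_ratio) = 1.52499
SI = 26.2 * 1.52499 = 40.0 m

40.0


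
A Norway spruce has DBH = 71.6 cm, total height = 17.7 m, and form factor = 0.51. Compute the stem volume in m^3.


Formula: V = pi * (DBH/200)^2 * H * ff
Radius = DBH/200 = 71.6/200 = 0.358 m
Radius^2 = 0.358^2 = 0.128164 m^2
V = pi * 0.128164 * 17.7 * 0.51
V = 3.635 m^3

3.635


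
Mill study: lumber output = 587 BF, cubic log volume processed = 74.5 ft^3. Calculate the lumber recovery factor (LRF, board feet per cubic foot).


Formula: LRF = Lumber Output (BF) / Log Input (ft^3)
LRF = 587 BF / 74.5 ft^3
LRF = 7.88 BF/ft^3

7.88


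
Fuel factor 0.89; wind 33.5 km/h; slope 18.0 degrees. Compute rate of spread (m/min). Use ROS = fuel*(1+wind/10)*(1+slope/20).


Formula: ROS = fuel * (1 + wind/10) * (1 + slope/20)
Wind factor = 1 + 33.5/10 = 4.35
Slope factor = 1 + 18.0/20 = 1.9
ROS = 0.89 * 4.35 * 1.9 = 7.36 m/min

7.36


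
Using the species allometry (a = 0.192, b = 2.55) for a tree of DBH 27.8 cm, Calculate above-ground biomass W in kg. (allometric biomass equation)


Formula: W = a * DBH^b  (allometric power law)
DBH^b = 27.8^2.55 = 4811.8738
W = 0.192 * 4811.8738 = 923.9 kg

923.9


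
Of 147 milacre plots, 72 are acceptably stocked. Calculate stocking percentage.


Formula: Stocking % = stocked plots / total plots * 100
Stocking = 72 / 147 * 100
Stocking = 0.4898 * 100 = 49.0%

49.0


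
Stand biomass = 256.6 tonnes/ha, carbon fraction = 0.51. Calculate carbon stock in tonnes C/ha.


Formula: Carbon Stock = Biomass * Carbon Fraction
C = 256.6 t/ha * 0.51
C = 130.9 t C/ha

130.9


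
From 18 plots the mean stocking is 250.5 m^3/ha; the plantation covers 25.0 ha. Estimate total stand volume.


Formula: Total Volume = Mean Volume per ha * Total Area
Total Volume = 250.5 m^3/ha * 25.0 ha
Total Volume = 6263 m^3

6263


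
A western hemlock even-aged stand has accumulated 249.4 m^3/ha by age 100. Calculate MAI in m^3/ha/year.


Formula: MAI = Total Volume / Stand Age
MAI = 249.4 m^3/ha / 100 years
MAI = 2.49 m^3/ha/year

2.49


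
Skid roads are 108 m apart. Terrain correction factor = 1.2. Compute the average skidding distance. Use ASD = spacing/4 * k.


Formula: ASD = (spacing / 4) * correction
Uncorrected distance = spacing / 4 = 108 / 4 = 27 m
ASD = 27 * 1.2 = 32 m

32


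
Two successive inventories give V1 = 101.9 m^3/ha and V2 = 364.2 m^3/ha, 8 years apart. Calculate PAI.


Formula: PAI = (V_T2 - V_T1) / (T2 - T1)
Volume increment = 364.2 - 101.9 = 262.3 m^3/ha
PAI = 262.3 / 8 = 32.79 m^3/ha/year

32.79


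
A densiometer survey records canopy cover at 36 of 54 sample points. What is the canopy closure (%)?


Formula: Canopy closure = covered points / total points * 100
Closure = 36 / 54 * 100
Closure = 0.6667 * 100 = 66.7%

66.7


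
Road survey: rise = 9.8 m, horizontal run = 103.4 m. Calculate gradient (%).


Formula: Gradient = rise / run * 100
Gradient = 9.8 / 103.4 * 100 = 9.5%

9.5


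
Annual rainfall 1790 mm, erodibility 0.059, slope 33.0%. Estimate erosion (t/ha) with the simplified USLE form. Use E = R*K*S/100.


Formula: E = R * K * S / 100  (simplified USLE)
R * K = 1790 * 0.059 = 105.61
E = 105.61 * 33.0 / 100 = 34.85 t/ha

34.85


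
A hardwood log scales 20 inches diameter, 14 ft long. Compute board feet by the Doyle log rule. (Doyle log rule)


Doyle: BF = (D - 4)^2 * L / 16
Adjusted diameter = 20 - 4 = 16 in
(D-4)^2 = 16^2 = 256
BF = 256 * 14 / 16 = 224 BF

224


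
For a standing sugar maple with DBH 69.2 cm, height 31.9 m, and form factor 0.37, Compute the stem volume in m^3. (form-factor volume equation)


Formula: V = pi * (DBH/200)^2 * H * ff
Radius = DBH/200 = 69.2/200 = 0.346 m
Radius^2 = 0.346^2 = 0.119716 m^2
V = pi * 0.119716 * 31.9 * 0.37
V = 4.439 m^3

4.439


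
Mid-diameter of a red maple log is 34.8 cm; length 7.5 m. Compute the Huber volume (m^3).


Huber: V = Am * L,  Am = pi*(Dm/200)^2
Am = pi*(34.8/200)^2 = 0.095115 m^2
V = 0.095115*7.5 = 0.7134 m^3

0.7134


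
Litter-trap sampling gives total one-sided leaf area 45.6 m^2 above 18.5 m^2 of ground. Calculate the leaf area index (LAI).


Formula: LAI = total leaf area / ground area  (dimensionless)
LAI = 45.6 m^2 / 18.5 m^2
LAI = 2.46

2.46


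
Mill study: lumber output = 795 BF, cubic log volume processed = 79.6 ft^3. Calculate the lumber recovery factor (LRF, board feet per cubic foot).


Formula: LRF = Lumber Output (BF) / Log Input (ft^3)
LRF = 795 BF / 79.6 ft^3
LRF = 9.99 BF/ft^3

9.99


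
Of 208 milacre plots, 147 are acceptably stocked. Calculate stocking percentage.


Formula: Stocking % = stocked plots / total plots * 100
Stocking = 147 / 208 * 100
Stocking = 0.7067 * 100 = 70.7%

70.7


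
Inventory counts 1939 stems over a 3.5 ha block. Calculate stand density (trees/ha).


Formula: Stand Density = N_trees / Area_ha
Density = 1939 trees / 3.5 ha
Density = 554 trees/ha

554


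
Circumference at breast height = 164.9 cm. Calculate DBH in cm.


Formula: DBH = C / pi
DBH = 164.9 / pi
pi = 3.14159...
DBH = 52.5 cm

52.5


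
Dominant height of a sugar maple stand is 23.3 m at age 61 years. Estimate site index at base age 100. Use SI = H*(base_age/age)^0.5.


Formula: SI = H_dom * (base_age / age)^0.5
Age ratio = 100 / 61 = 1.63934
sqrt(age_ratio) = 1.28037
SI = 23.3 * 1.28037 = 29.8 m

29.8


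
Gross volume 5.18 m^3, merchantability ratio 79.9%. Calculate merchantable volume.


Formula: MV = V_total * (merchantable_pct / 100)
Merchantable fraction = 79.9% / 100 = 0.799
MV = 5.18 m^3 * 0.799 = 4.139 m^3

4.139


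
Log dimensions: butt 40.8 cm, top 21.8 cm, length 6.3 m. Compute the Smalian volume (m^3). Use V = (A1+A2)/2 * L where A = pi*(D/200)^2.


Smalian: V = (A1 + A2)/2 * L,  A = pi*(D/200)^2
A1 = pi*(40.8/200)^2 = 0.130741 m^2
A2 = pi*(21.8/200)^2 = 0.037325 m^2
V = (0.130741+0.037325)/2*6.3 = 0.5294 m^3

0.5294


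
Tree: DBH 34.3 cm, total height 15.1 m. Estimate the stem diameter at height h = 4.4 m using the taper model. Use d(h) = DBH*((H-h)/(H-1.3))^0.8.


Taper: d(h) = DBH * ((H - h) / (H - 1.3))^0.8
Numerator = H - h = 15.1 - 4.4 = 10.7 m
Denominator = H - 1.3 = 15.1 - 1.3 = 13.8 m
Ratio = 10.7 / 13.8 = 0.77536
d = 34.3 * 0.77536^0.8 = 28.0 cm

28.0


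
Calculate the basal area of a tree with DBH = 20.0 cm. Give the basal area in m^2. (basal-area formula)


Formula: BA = pi * (DBH/2)^2 / 10000  (cm^2 to m^2)
Radius = DBH/2 = 20.0/2 = 10.0 cm
BA = pi * 10.0^2 / 10000
   = 314.1593 cm^2 / 10000
   = 0.0314 m^2

0.0314


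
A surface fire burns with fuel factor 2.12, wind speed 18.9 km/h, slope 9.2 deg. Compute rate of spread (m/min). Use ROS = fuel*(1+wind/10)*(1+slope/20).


Formula: ROS = fuel * (1 + wind/10) * (1 + slope/20)
Wind factor = 1 + 18.9/10 = 2.89
Slope factor = 1 + 9.2/20 = 1.46
ROS = 2.12 * 2.89 * 1.46 = 8.95 m/min

8.95


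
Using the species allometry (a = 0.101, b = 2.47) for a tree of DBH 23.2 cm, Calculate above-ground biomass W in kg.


Formula: W = a * DBH^b  (allometric power law)
DBH^b = 23.2^2.47 = 2359.1487
W = 0.101 * 2359.1487 = 238.3 kg

238.3


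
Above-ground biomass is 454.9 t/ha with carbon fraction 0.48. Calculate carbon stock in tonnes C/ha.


Formula: Carbon Stock = Biomass * Carbon Fraction
C = 454.9 t/ha * 0.48
C = 218.4 t C/ha

218.4


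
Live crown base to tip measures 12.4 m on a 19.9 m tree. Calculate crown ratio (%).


Formula: Crown Ratio = (Crown Length / Total Height) * 100
CR = (12.4 m / 19.9 m) * 100
CR = 0.6231 * 100 = 62.3%

62.3


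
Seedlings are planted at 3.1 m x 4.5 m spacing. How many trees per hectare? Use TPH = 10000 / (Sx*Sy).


Formula: TPH = 10000 m^2/ha / (spacing_x * spacing_y)
Area per tree = 3.1 m * 4.5 m = 13.95 m^2
TPH = 10000 / 13.95 = 717 trees/ha

717


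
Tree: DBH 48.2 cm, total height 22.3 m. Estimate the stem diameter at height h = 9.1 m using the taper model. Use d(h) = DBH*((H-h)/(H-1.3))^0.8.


Taper: d(h) = DBH * ((H - h) / (H - 1.3))^0.8
Numerator = H - h = 22.3 - 9.1 = 13.2 m
Denominator = H - 1.3 = 22.3 - 1.3 = 21.0 m
Ratio = 13.2 / 21.0 = 0.62857
d = 48.2 * 0.62857^0.8 = 33.2 cm

33.2


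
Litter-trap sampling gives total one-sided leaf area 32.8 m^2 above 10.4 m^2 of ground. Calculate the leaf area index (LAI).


Formula: LAI = total leaf area / ground area  (dimensionless)
LAI = 32.8 m^2 / 10.4 m^2
LAI = 3.15

3.15


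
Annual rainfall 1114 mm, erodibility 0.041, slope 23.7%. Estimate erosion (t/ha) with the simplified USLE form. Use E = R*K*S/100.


Formula: E = R * K * S / 100  (simplified USLE)
R * K = 1114 * 0.041 = 45.674
E = 45.674 * 23.7 / 100 = 10.82 t/ha

10.82


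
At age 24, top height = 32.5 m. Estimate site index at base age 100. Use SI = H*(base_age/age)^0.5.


Formula: SI = H_dom * (base_age / age)^0.5
Age ratio = 100 / 24 = 4.16667
sqrt(age_ratio) = 2.04124
SI = 32.5 * 2.04124 = 66.3 m

66.3


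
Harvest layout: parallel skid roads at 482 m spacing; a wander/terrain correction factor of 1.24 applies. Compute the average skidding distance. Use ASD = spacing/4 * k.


Formula: ASD = (spacing / 4) * correction
Uncorrected distance = spacing / 4 = 482 / 4 = 120.5 m
ASD = 120.5 * 1.24 = 149 m

149


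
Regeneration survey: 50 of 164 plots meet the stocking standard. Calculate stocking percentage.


Formula: Stocking % = stocked plots / total plots * 100
Stocking = 50 / 164 * 100
Stocking = 0.3049 * 100 = 30.5%

30.5


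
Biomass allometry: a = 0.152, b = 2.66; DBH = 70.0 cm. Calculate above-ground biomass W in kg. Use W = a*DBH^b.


Formula: W = a * DBH^b  (allometric power law)
DBH^b = 70.0^2.66 = 80902.2847
W = 0.152 * 80902.2847 = 12297.1 kg

12297.1


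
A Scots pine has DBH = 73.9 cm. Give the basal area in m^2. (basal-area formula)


Formula: BA = pi * (DBH/2)^2 / 10000  (cm^2 to m^2)
Radius = DBH/2 = 73.9/2 = 36.95 cm
BA = pi * 36.95^2 / 10000
   = 4289.2243 cm^2 / 10000
   = 0.4289 m^2

0.4289


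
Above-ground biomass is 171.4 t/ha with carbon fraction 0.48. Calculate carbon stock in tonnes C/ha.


Formula: Carbon Stock = Biomass * Carbon Fraction
C = 171.4 t/ha * 0.48
C = 82.3 t C/ha

82.3


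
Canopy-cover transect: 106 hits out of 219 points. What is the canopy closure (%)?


Formula: Canopy closure = covered points / total points * 100
Closure = 106 / 219 * 100
Closure = 0.484 * 100 = 48.4%

48.4


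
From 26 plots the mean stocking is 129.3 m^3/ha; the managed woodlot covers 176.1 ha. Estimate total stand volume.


Formula: Total Volume = Mean Volume per ha * Total Area
Total Volume = 129.3 m^3/ha * 176.1 ha
Total Volume = 22770 m^3

22770


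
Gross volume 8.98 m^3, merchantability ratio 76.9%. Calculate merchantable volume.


Formula: MV = V_total * (merchantable_pct / 100)
Merchantable fraction = 76.9% / 100 = 0.769
MV = 8.98 m^3 * 0.769 = 6.906 m^3

6.906


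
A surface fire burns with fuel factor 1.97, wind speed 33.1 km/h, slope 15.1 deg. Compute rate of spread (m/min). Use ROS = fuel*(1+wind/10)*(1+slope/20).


Formula: ROS = fuel * (1 + wind/10) * (1 + slope/20)
Wind factor = 1 + 33.1/10 = 4.31
Slope factor = 1 + 15.1/20 = 1.755
ROS = 1.97 * 4.31 * 1.755 = 14.9 m/min

14.9


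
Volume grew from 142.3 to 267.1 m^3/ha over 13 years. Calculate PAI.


Formula: PAI = (V_T2 - V_T1) / (T2 - T1)
Volume increment = 267.1 - 142.3 = 124.8 m^3/ha
PAI = 124.8 / 13 = 9.6 m^3/ha/year

9.6


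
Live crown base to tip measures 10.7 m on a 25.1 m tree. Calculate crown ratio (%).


Formula: Crown Ratio = (Crown Length / Total Height) * 100
CR = (10.7 m / 25.1 m) * 100
CR = 0.4263 * 100 = 42.6%

42.6


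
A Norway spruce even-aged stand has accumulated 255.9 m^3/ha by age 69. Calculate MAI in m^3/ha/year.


Formula: MAI = Total Volume / Stand Age
MAI = 255.9 m^3/ha / 69 years
MAI = 3.71 m^3/ha/year

3.71


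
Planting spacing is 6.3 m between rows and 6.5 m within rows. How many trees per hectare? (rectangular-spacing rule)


Formula: TPH = 10000 m^2/ha / (spacing_x * spacing_y)
Area per tree = 6.3 m * 6.5 m = 40.95 m^2
TPH = 10000 / 40.95 = 244 trees/ha

244


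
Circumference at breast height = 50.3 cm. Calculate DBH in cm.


Formula: DBH = C / pi
DBH = 50.3 / pi
pi = 3.14159...
DBH = 16.0 cm

16.0


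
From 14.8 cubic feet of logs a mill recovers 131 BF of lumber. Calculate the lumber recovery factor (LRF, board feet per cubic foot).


Formula: LRF = Lumber Output (BF) / Log Input (ft^3)
LRF = 131 BF / 14.8 ft^3
LRF = 8.85 BF/ft^3

8.85


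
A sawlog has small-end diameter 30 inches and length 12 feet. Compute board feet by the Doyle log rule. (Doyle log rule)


Doyle: BF = (D - 4)^2 * L / 16
Adjusted diameter = 30 - 4 = 26 in
(D-4)^2 = 26^2 = 676
BF = 676 * 12 / 16 = 507 BF

507


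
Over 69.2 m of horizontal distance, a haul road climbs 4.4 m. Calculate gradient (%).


Formula: Gradient = rise / run * 100
Gradient = 4.4 / 69.2 * 100 = 6.4%

6.4


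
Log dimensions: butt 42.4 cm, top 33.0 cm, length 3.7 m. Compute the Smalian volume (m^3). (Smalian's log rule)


Smalian: V = (A1 + A2)/2 * L,  A = pi*(D/200)^2
A1 = pi*(42.4/200)^2 = 0.141196 m^2
A2 = pi*(33.0/200)^2 = 0.08553 m^2
V = (0.141196+0.08553)/2*3.7 = 0.4194 m^3

0.4194


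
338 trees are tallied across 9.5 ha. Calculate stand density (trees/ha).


Formula: Stand Density = N_trees / Area_ha
Density = 338 trees / 9.5 ha
Density = 36 trees/ha

36


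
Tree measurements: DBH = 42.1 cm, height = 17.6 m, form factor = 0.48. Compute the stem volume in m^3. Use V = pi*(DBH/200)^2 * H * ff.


Formula: V = pi * (DBH/200)^2 * H * ff
Radius = DBH/200 = 42.1/200 = 0.2105 m
Radius^2 = 0.2105^2 = 0.04431025 m^2
V = pi * 0.04431025 * 17.6 * 0.48
V = 1.176 m^3

1.176


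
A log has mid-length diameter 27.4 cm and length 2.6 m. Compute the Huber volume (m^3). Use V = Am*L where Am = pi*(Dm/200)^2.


Huber: V = Am * L,  Am = pi*(Dm/200)^2
Am = pi*(27.4/200)^2 = 0.058965 m^2
V = 0.058965*2.6 = 0.1533 m^3

0.1533


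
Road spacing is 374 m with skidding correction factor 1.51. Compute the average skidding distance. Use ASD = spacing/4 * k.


Formula: ASD = (spacing / 4) * correction
Uncorrected distance = spacing / 4 = 374 / 4 = 93.5 m
ASD = 93.5 * 1.51 = 141 m

141


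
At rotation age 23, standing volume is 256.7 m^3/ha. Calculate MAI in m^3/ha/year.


Formula: MAI = Total Volume / Stand Age
MAI = 256.7 m^3/ha / 23 years
MAI = 11.16 m^3/ha/year

11.16


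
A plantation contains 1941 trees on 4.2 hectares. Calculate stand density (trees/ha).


Formula: Stand Density = N_trees / Area_ha
Density = 1941 trees / 4.2 ha
Density = 462 trees/ha

462


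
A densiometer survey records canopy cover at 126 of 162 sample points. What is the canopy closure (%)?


Formula: Canopy closure = covered points / total points * 100
Closure = 126 / 162 * 100
Closure = 0.7778 * 100 = 77.8%

77.8


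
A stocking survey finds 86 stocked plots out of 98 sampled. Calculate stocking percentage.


Formula: Stocking % = stocked plots / total plots * 100
Stocking = 86 / 98 * 100
Stocking = 0.8776 * 100 = 87.8%

87.8


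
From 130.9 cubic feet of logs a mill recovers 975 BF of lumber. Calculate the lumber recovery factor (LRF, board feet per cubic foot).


Formula: LRF = Lumber Output (BF) / Log Input (ft^3)
LRF = 975 BF / 130.9 ft^3
LRF = 7.45 BF/ft^3

7.45


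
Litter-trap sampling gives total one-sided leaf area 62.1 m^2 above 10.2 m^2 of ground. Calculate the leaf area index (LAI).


Formula: LAI = total leaf area / ground area  (dimensionless)
LAI = 62.1 m^2 / 10.2 m^2
LAI = 6.09

6.09


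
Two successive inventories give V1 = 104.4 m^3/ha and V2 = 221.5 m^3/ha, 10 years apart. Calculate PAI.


Formula: PAI = (V_T2 - V_T1) / (T2 - T1)
Volume increment = 221.5 - 104.4 = 117.1 m^3/ha
PAI = 117.1 / 10 = 11.71 m^3/ha/year

11.71


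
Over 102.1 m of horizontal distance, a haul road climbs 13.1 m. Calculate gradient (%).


Formula: Gradient = rise / run * 100
Gradient = 13.1 / 102.1 * 100 = 12.8%

12.8


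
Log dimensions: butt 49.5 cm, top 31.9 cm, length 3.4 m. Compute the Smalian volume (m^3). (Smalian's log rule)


Smalian: V = (A1 + A2)/2 * L,  A = pi*(D/200)^2
A1 = pi*(49.5/200)^2 = 0.192442 m^2
A2 = pi*(31.9/200)^2 = 0.079923 m^2
V = (0.192442+0.079923)/2*3.4 = 0.463 m^3

0.463


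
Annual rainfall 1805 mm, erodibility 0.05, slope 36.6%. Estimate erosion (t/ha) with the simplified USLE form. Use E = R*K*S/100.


Formula: E = R * K * S / 100  (simplified USLE)
R * K = 1805 * 0.05 = 90.25
E = 90.25 * 36.6 / 100 = 33.03 t/ha

33.03


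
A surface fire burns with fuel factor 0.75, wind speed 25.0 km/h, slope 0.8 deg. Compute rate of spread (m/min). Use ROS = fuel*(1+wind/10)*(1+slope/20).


Formula: ROS = fuel * (1 + wind/10) * (1 + slope/20)
Wind factor = 1 + 25.0/10 = 3.5
Slope factor = 1 + 0.8/20 = 1.04
ROS = 0.75 * 3.5 * 1.04 = 2.73 m/min

2.73


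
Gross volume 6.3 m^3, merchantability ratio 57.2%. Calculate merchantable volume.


Formula: MV = V_total * (merchantable_pct / 100)
Merchantable fraction = 57.2% / 100 = 0.572
MV = 6.3 m^3 * 0.572 = 3.604 m^3

3.604


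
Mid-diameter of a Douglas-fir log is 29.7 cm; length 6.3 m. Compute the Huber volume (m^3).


Huber: V = Am * L,  Am = pi*(Dm/200)^2
Am = pi*(29.7/200)^2 = 0.069279 m^2
V = 0.069279*6.3 = 0.4365 m^3

0.4365


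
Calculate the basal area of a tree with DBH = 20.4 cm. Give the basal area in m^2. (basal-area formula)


Formula: BA = pi * (DBH/2)^2 / 10000  (cm^2 to m^2)
Radius = DBH/2 = 20.4/2 = 10.2 cm
BA = pi * 10.2^2 / 10000
   = 326.8513 cm^2 / 10000
   = 0.0327 m^2

0.0327


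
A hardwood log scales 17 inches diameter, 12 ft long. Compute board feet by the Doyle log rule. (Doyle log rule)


Doyle: BF = (D - 4)^2 * L / 16
Adjusted diameter = 17 - 4 = 13 in
(D-4)^2 = 13^2 = 169
BF = 169 * 12 / 16 = 127 BF

127


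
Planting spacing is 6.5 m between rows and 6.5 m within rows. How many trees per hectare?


Formula: TPH = 10000 m^2/ha / (spacing_x * spacing_y)
Area per tree = 6.5 m * 6.5 m = 42.25 m^2
TPH = 10000 / 42.25 = 237 trees/ha

237


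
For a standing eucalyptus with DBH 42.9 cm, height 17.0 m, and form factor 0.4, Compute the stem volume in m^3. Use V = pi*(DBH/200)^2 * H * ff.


Formula: V = pi * (DBH/200)^2 * H * ff
Radius = DBH/200 = 42.9/200 = 0.2145 m
Radius^2 = 0.2145^2 = 0.04601025 m^2
V = pi * 0.04601025 * 17.0 * 0.4
V = 0.983 m^3

0.983


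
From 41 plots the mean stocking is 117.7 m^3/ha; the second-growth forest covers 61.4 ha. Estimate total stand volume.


Formula: Total Volume = Mean Volume per ha * Total Area
Total Volume = 117.7 m^3/ha * 61.4 ha
Total Volume = 7227 m^3

7227


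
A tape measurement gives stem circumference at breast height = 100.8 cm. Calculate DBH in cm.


Formula: DBH = C / pi
DBH = 100.8 / pi
pi = 3.14159...
DBH = 32.1 cm

32.1


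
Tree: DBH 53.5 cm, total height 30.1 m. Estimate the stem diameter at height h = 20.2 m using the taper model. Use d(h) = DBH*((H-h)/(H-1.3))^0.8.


Taper: d(h) = DBH * ((H - h) / (H - 1.3))^0.8
Numerator = H - h = 30.1 - 20.2 = 9.9 m
Denominator = H - 1.3 = 30.1 - 1.3 = 28.8 m
Ratio = 9.9 / 28.8 = 0.34375
d = 53.5 * 0.34375^0.8 = 22.8 cm

22.8


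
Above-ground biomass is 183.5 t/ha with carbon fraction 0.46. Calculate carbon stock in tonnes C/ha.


Formula: Carbon Stock = Biomass * Carbon Fraction
C = 183.5 t/ha * 0.46
C = 84.4 t C/ha

84.4


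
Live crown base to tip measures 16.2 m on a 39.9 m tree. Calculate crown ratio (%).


Formula: Crown Ratio = (Crown Length / Total Height) * 100
CR = (16.2 m / 39.9 m) * 100
CR = 0.406 * 100 = 40.6%

40.6


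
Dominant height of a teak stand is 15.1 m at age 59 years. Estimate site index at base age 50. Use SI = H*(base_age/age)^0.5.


Formula: SI = H_dom * (base_age / age)^0.5
Age ratio = 50 / 59 = 0.84746
sqrt(age_ratio) = 0.92057
SI = 15.1 * 0.92057 = 13.9 m

13.9


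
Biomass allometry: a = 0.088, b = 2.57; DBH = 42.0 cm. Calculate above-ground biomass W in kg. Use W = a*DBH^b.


Formula: W = a * DBH^b  (allometric power law)
DBH^b = 42.0^2.57 = 14850.8283
W = 0.088 * 14850.8283 = 1306.9 kg

1306.9


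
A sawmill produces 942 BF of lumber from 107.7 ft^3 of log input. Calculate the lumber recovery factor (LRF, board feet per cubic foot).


Formula: LRF = Lumber Output (BF) / Log Input (ft^3)
LRF = 942 BF / 107.7 ft^3
LRF = 8.75 BF/ft^3

8.75


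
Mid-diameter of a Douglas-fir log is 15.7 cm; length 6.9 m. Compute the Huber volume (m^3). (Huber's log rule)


Huber: V = Am * L,  Am = pi*(Dm/200)^2
Am = pi*(15.7/200)^2 = 0.019359 m^2
V = 0.019359*6.9 = 0.1336 m^3

0.1336


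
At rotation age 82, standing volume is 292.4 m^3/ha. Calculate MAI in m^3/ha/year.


Formula: MAI = Total Volume / Stand Age
MAI = 292.4 m^3/ha / 82 years
MAI = 3.57 m^3/ha/year

3.57


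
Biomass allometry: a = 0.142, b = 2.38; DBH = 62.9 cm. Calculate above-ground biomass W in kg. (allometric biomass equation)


Formula: W = a * DBH^b  (allometric power law)
DBH^b = 62.9^2.38 = 19089.2355
W = 0.142 * 19089.2355 = 2710.7 kg

2710.7


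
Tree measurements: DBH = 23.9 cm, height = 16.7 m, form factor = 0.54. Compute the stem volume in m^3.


Formula: V = pi * (DBH/200)^2 * H * ff
Radius = DBH/200 = 23.9/200 = 0.1195 m
Radius^2 = 0.1195^2 = 0.01428025 m^2
V = pi * 0.01428025 * 16.7 * 0.54
V = 0.405 m^3

0.405


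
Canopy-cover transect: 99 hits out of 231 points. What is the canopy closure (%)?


Formula: Canopy closure = covered points / total points * 100
Closure = 99 / 231 * 100
Closure = 0.4286 * 100 = 42.9%

42.9


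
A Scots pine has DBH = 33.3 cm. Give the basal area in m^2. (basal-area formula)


Formula: BA = pi * (DBH/2)^2 / 10000  (cm^2 to m^2)
Radius = DBH/2 = 33.3/2 = 16.65 cm
BA = pi * 16.65^2 / 10000
   = 870.9202 cm^2 / 10000
   = 0.0871 m^2

0.0871


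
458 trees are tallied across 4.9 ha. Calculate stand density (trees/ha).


Formula: Stand Density = N_trees / Area_ha
Density = 458 trees / 4.9 ha
Density = 93 trees/ha

93


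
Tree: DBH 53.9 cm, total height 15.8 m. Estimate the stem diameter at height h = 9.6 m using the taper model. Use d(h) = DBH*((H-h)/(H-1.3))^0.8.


Taper: d(h) = DBH * ((H - h) / (H - 1.3))^0.8
Numerator = H - h = 15.8 - 9.6 = 6.2 m
Denominator = H - 1.3 = 15.8 - 1.3 = 14.5 m
Ratio = 6.2 / 14.5 = 0.42759
d = 53.9 * 0.42759^0.8 = 27.3 cm

27.3


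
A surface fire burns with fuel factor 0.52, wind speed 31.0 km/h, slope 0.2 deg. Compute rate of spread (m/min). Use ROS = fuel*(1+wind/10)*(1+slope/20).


Formula: ROS = fuel * (1 + wind/10) * (1 + slope/20)
Wind factor = 1 + 31.0/10 = 4.1
Slope factor = 1 + 0.2/20 = 1.01
ROS = 0.52 * 4.1 * 1.01 = 2.15 m/min

2.15


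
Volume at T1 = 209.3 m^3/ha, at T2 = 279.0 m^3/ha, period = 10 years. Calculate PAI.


Formula: PAI = (V_T2 - V_T1) / (T2 - T1)
Volume increment = 279.0 - 209.3 = 69.7 m^3/ha
PAI = 69.7 / 10 = 6.97 m^3/ha/year

6.97


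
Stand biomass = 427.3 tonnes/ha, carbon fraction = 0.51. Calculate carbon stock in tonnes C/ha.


Formula: Carbon Stock = Biomass * Carbon Fraction
C = 427.3 t/ha * 0.51
C = 217.9 t C/ha

217.9


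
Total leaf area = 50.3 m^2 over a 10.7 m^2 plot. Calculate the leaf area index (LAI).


Formula: LAI = total leaf area / ground area  (dimensionless)
LAI = 50.3 m^2 / 10.7 m^2
LAI = 4.7

4.7


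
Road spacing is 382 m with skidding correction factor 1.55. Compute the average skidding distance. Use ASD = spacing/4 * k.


Formula: ASD = (spacing / 4) * correction
Uncorrected distance = spacing / 4 = 382 / 4 = 95.5 m
ASD = 95.5 * 1.55 = 148 m

148


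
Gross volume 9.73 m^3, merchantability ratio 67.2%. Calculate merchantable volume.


Formula: MV = V_total * (merchantable_pct / 100)
Merchantable fraction = 67.2% / 100 = 0.672
MV = 9.73 m^3 * 0.672 = 6.539 m^3

6.539


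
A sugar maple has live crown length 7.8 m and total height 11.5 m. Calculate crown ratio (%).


Formula: Crown Ratio = (Crown Length / Total Height) * 100
CR = (7.8 m / 11.5 m) * 100
CR = 0.6783 * 100 = 67.8%

67.8


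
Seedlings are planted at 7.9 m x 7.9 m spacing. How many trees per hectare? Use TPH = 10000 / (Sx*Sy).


Formula: TPH = 10000 m^2/ha / (spacing_x * spacing_y)
Area per tree = 7.9 m * 7.9 m = 62.41 m^2
TPH = 10000 / 62.41 = 160 trees/ha

160
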